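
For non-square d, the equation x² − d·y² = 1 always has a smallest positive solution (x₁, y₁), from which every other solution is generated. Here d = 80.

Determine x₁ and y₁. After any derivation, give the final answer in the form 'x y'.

9 1

√80 → a₀=8, period (1,16); ℓ=2 even so k=1
k=0  a_k=8  p_k/q_k = 8/1
k=1  a_k=1  p_k/q_k = 9/1
→ (9, 1).  Check: 9²=81, 80·1²=80, difference 1.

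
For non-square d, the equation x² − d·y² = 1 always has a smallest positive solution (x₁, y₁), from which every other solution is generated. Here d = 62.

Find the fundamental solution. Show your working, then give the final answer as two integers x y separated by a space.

63 8

√62 → a₀=7, period (1,6,1,14); ℓ=4 even so k=3
i=0: a=7 ⇒ p=7, q=1
…
i=2: a=6 ⇒ p=55, q=7
i=3: a=1 ⇒ p=63, q=8
fundamental: x₁=63, y₁=8  (since 3969 − 62·64 = 1)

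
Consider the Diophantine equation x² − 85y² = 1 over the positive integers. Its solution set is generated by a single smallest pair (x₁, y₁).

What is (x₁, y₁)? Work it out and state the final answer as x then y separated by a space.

285769 30996

√85 = [9; 4,1,1,4,18, …], period ℓ=5 (odd) → k=9
i=0: a=9 ⇒ p=9, q=1
i=1: a=4 ⇒ p=37, q=4
…
i=3: a=1 ⇒ p=83, q=9
…
i=6: a=4 ⇒ p=27926, q=3029
i=7: a=1 ⇒ p=34813, q=3776
i=8: a=1 ⇒ p=62739, q=6805
i=9: a=4 ⇒ p=285769, q=30996
→ (285769, 30996).  Check: 285769²=81663921361, 85·30996²=81663921360, difference 1.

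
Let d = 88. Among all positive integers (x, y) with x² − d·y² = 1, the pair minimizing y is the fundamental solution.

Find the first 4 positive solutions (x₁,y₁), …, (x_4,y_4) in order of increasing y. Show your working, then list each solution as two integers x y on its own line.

197 21
77617 8274
30580901 3259935
12048797377 1284406116

d=88: √d = [9; 2,1,1,1,2,18] (ℓ=6, even), read p_5/q_5
i=0: a=9 ⇒ p=9, q=1
…
i=3: a=1 ⇒ p=47, q=5
i=4: a=1 ⇒ p=75, q=8
i=5: a=2 ⇒ p=197, q=21
fundamental: x₁=197, y₁=21  (since 38809 − 88·441 = 1)
(x_2, y_2) = (197·197 + 88·21·21, 197·21 + 21·197) = (77617, 8274)
(x_3, y_3) = (197·77617 + 88·21·8274, 197·8274 + 21·77617) = (30580901, 3259935)
(x_4, y_4) = (197·30580901 + 88·21·3259935, 197·3259935 + 21·30580901) = (12048797377, 1284406116)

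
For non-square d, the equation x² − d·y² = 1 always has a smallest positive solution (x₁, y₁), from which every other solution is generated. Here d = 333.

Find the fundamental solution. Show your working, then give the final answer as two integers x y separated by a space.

√333 → a₀=18, period (4,36); ℓ=2 even so k=1
a_0=18:  p_0=18·1+0=18,  q_0=18·0+1=1
a_1=4:  p_1=4·18+1=73,  q_1=4·1+0=4
fundamental: x₁=73, y₁=4  (since 5329 − 333·16 = 1)

73 4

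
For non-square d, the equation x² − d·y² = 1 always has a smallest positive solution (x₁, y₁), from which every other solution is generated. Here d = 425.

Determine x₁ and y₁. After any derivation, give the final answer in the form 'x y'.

143649 6968

[20; 1,1,1,1,1,1,40] for √425; ℓ=7 ⇒ convergent index 13
i=0: a=20 ⇒ p=20, q=1
i=1: a=1 ⇒ p=21, q=1
…
i=3: a=1 ⇒ p=62, q=3
…
i=6: a=1 ⇒ p=268, q=13
…
i=10: a=1 ⇒ p=33191, q=1610
…
i=12: a=1 ⇒ p=88420, q=4289
i=13: a=1 ⇒ p=143649, q=6968
(x₁, y₁) = (143649, 6968);  143649² − 425·6968² = 1 ✓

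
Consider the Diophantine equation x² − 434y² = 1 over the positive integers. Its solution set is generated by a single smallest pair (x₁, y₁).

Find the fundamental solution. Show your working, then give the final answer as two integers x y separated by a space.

d=434: √d = [20; 1,4,1,40] (ℓ=4, even), read p_3/q_3
k=0  a_k=20  p_k/q_k = 20/1
k=1  a_k=1  p_k/q_k = 21/1
k=2  a_k=4  p_k/q_k = 104/5
k=3  a_k=1  p_k/q_k = 125/6
fundamental: x₁=125, y₁=6  (since 15625 − 434·36 = 1)

125 6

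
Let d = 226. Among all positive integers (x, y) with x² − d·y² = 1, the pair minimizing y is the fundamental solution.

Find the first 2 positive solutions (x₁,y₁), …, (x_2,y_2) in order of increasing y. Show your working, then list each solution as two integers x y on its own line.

451 30
406801 27060

d=226: √d = [15; 30] (ℓ=1, odd), read p_1/q_1
i=0: a=15 ⇒ p=15, q=1
i=1: a=30 ⇒ p=451, q=30
(x₁, y₁) = (451, 30);  451² − 226·30² = 1 ✓
(x_2, y_2) = (451·451 + 226·30·30, 451·30 + 30·451) = (406801, 27060)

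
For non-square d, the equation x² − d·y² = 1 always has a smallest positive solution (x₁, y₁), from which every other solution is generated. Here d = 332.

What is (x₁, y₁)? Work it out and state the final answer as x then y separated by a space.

√332 = [18; 4,1,1,8,1,1,4,36, …], period ℓ=8 (even) → k=7
step 0: (18, 1)  from 18·(1,0) + (0,1)
…
step 4: (1403, 77)  from 8·(164,9) + (91,5)
step 5: (1567, 86)  from 1·(1403,77) + (164,9)
step 6: (2970, 163)  from 1·(1567,86) + (1403,77)
step 7: (13447, 738)  from 4·(2970,163) + (1567,86)
→ (13447, 738).  Check: 13447²=180821809, 332·738²=180821808, difference 1.

13447 738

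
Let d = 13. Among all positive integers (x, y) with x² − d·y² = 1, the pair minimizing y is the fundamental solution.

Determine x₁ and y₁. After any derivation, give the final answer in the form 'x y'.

√13 → a₀=3, period (1,1,1,1,6); ℓ=5 odd so k=9
k=0  a_k=3  p_k/q_k = 3/1
…
k=2  a_k=1  p_k/q_k = 7/2
…
k=4  a_k=1  p_k/q_k = 18/5
k=5  a_k=6  p_k/q_k = 119/33
…
k=7  a_k=1  p_k/q_k = 256/71
k=8  a_k=1  p_k/q_k = 393/109
k=9  a_k=1  p_k/q_k = 649/180
fundamental: x₁=649, y₁=180  (since 421201 − 13·32400 = 1)

649 180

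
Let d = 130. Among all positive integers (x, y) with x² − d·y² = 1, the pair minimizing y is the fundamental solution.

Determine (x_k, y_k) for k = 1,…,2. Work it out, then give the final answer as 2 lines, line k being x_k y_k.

6499 570
84474001 7408860

√130 = [11; 2,2,22, …], period ℓ=3 (odd) → k=5
step 0: (11, 1)  from 11·(1,0) + (0,1)
step 1: (23, 2)  from 2·(11,1) + (1,0)
step 2: (57, 5)  from 2·(23,2) + (11,1)
…
step 4: (2611, 229)  from 2·(1277,112) + (57,5)
step 5: (6499, 570)  from 2·(2611,229) + (1277,112)
(x₁, y₁) = (6499, 570);  6499² − 130·570² = 1 ✓
(6499+570√130)^2 = 84474001 + 7408860√130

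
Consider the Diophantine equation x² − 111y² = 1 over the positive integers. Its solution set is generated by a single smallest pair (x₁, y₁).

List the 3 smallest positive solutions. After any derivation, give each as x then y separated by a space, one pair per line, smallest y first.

[10; 1,1,6,1,1,20] for √111; ℓ=6 ⇒ convergent index 5
k=0  a_k=10  p_k/q_k = 10/1
…
k=2  a_k=1  p_k/q_k = 21/2
k=3  a_k=6  p_k/q_k = 137/13
k=4  a_k=1  p_k/q_k = 158/15
k=5  a_k=1  p_k/q_k = 295/28
→ (295, 28).  Check: 295²=87025, 111·28²=87024, difference 1.
(x_2, y_2) = (295·295 + 111·28·28, 295·28 + 28·295) = (174049, 16520)
(x_3, y_3) = (295·174049 + 111·28·16520, 295·16520 + 28·174049) = (102688615, 9746772)

295 28
174049 16520
102688615 9746772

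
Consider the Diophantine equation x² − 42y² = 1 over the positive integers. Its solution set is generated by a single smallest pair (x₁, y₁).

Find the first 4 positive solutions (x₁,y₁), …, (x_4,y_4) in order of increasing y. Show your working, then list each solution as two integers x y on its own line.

√42 = [6; 2,12, …], period ℓ=2 (even) → k=1
step 0: (6, 1)  from 6·(1,0) + (0,1)
step 1: (13, 2)  from 2·(6,1) + (1,0)
fundamental: x₁=13, y₁=2  (since 169 − 42·4 = 1)
(x_2, y_2) = (13·13 + 42·2·2, 13·2 + 2·13) = (337, 52)
(x_3, y_3) = (13·337 + 42·2·52, 13·52 + 2·337) = (8749, 1350)
(x_4, y_4) = (13·8749 + 42·2·1350, 13·1350 + 2·8749) = (227137, 35048)

13 2
337 52
8749 1350
227137 35048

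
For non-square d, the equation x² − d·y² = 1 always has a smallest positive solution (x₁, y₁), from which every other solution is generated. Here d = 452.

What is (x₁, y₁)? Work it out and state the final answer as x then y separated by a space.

[21; 3,1,5,3,10,3,5,1,3,42] for √452; ℓ=10 ⇒ convergent index 9
k=0  a_k=21  p_k/q_k = 21/1
k=1  a_k=3  p_k/q_k = 64/3
k=2  a_k=1  p_k/q_k = 85/4
k=3  a_k=5  p_k/q_k = 489/23
…
k=6  a_k=3  p_k/q_k = 49579/2332
k=7  a_k=5  p_k/q_k = 263904/12413
k=8  a_k=1  p_k/q_k = 313483/14745
k=9  a_k=3  p_k/q_k = 1204353/56648
fundamental: x₁=1204353, y₁=56648  (since 1450466148609 − 452·3208995904 = 1)

1204353 56648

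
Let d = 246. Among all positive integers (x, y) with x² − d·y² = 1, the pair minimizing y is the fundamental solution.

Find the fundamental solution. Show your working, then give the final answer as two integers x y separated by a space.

88805 5662

[15; 1,2,5,1,14,1,5,2,1,30] for √246; ℓ=10 ⇒ convergent index 9
a_0=15:  p_0=15·1+0=15,  q_0=15·0+1=1
a_1=1:  p_1=1·15+1=16,  q_1=1·1+0=1
…
a_4=1:  p_4=1·251+47=298,  q_4=1·16+3=19
a_5=14:  p_5=14·298+251=4423,  q_5=14·19+16=282
…
a_7=5:  p_7=5·4721+4423=28028,  q_7=5·301+282=1787
a_8=2:  p_8=2·28028+4721=60777,  q_8=2·1787+301=3875
a_9=1:  p_9=1·60777+28028=88805,  q_9=1·3875+1787=5662
(x₁, y₁) = (88805, 5662);  88805² − 246·5662² = 1 ✓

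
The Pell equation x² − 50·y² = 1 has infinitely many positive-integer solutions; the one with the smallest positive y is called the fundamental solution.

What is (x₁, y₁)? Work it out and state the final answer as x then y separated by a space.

99 14

[7; 14] for √50; ℓ=1 ⇒ convergent index 1
step 0: (7, 1)  from 7·(1,0) + (0,1)
step 1: (99, 14)  from 14·(7,1) + (1,0)
→ (99, 14).  Check: 99²=9801, 50·14²=9800, difference 1.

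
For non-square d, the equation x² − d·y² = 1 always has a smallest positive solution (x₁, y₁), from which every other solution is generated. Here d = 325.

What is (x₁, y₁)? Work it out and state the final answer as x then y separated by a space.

√325 → a₀=18, period (36); ℓ=1 odd so k=1
k=0  a_k=18  p_k/q_k = 18/1
k=1  a_k=36  p_k/q_k = 649/36
fundamental: x₁=649, y₁=36  (since 421201 − 325·1296 = 1)

649 36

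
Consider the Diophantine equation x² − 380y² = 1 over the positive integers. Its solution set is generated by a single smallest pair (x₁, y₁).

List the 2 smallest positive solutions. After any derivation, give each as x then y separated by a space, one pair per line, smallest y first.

√380 → a₀=19, period (2,38); ℓ=2 even so k=1
i=0: a=19 ⇒ p=19, q=1
i=1: a=2 ⇒ p=39, q=2
fundamental: x₁=39, y₁=2  (since 1521 − 380·4 = 1)
(x_2, y_2) = (39·39 + 380·2·2, 39·2 + 2·39) = (3041, 156)

39 2
3041 156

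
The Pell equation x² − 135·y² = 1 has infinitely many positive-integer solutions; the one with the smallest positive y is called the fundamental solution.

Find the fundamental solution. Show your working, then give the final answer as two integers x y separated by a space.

244 21

√135 = [11; 1,1,1,1,1,1,1,22, …], period ℓ=8 (even) → k=7
k=0  a_k=11  p_k/q_k = 11/1
…
k=2  a_k=1  p_k/q_k = 23/2
…
k=5  a_k=1  p_k/q_k = 93/8
k=6  a_k=1  p_k/q_k = 151/13
k=7  a_k=1  p_k/q_k = 244/21
→ (244, 21).  Check: 244²=59536, 135·21²=59535, difference 1.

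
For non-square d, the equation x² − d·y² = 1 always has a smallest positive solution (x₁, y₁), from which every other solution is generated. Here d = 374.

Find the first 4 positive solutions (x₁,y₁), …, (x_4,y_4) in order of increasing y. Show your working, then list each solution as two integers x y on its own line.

3365 174
22646449 1171020
152410598405 7880964426
1025723304619201 53038889415960

√374 = [19; 2,1,18,1,2,38, …], period ℓ=6 (even) → k=5
step 0: (19, 1)  from 19·(1,0) + (0,1)
…
step 2: (58, 3)  from 1·(39,2) + (19,1)
…
step 4: (1141, 59)  from 1·(1083,56) + (58,3)
step 5: (3365, 174)  from 2·(1141,59) + (1083,56)
→ (3365, 174).  Check: 3365²=11323225, 374·174²=11323224, difference 1.
n=2: (3365,174)∘(3365,174) = (3365·3365+374·174·174, 3365·174+174·3365) = (22646449,1171020)
n=3: (22646449,1171020)∘(3365,174) = (3365·22646449+374·174·1171020, 3365·1171020+174·22646449) = (152410598405,7880964426)
n=4: (152410598405,7880964426)∘(3365,174) = (3365·152410598405+374·174·7880964426, 3365·7880964426+174·152410598405) = (1025723304619201,53038889415960)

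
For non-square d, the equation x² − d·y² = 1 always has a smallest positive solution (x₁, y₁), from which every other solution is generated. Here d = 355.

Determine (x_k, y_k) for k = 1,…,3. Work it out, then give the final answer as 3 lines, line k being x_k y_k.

√355 → a₀=18, period (1,5,3,3,1,6,1,3,3,5,1,36); ℓ=12 even so k=11
k=0  a_k=18  p_k/q_k = 18/1
k=1  a_k=1  p_k/q_k = 19/1
k=2  a_k=5  p_k/q_k = 113/6
k=3  a_k=3  p_k/q_k = 358/19
k=4  a_k=3  p_k/q_k = 1187/63
…
k=8  a_k=3  p_k/q_k = 46463/2466
…
k=10  a_k=5  p_k/q_k = 803418/42641
k=11  a_k=1  p_k/q_k = 954809/50676
(x₁, y₁) = (954809, 50676);  954809² − 355·50676² = 1 ✓
(954809+50676√355)^2 = 1823320452961 + 96771801768√355
(954809+50676√355)^3 = 3481845556741524089 + 184797174548553948√355

954809 50676
1823320452961 96771801768
3481845556741524089 184797174548553948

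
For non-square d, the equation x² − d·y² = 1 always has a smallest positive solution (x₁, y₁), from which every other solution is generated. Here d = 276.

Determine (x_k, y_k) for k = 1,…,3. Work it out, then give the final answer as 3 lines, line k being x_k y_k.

7775 468
120901249 7277400
1880014414175 113163569532

d=276: √d = [16; 1,1,1,1,2,2,2,1,1,1,1,32] (ℓ=12, even), read p_11/q_11
a_0=16:  p_0=16·1+0=16,  q_0=16·0+1=1
…
a_2=1:  p_2=1·17+16=33,  q_2=1·1+1=2
…
a_4=1:  p_4=1·50+33=83,  q_4=1·3+2=5
…
a_10=1:  p_10=1·3007+1761=4768,  q_10=1·181+106=287
a_11=1:  p_11=1·4768+3007=7775,  q_11=1·287+181=468
(x₁, y₁) = (7775, 468);  7775² − 276·468² = 1 ✓
(7775+468√276)^2 = 120901249 + 7277400√276
(7775+468√276)^3 = 1880014414175 + 113163569532√276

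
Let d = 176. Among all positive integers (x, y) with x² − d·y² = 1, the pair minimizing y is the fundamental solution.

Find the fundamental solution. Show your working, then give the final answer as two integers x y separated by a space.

199 15

√176 → a₀=13, period (3,1,3,26); ℓ=4 even so k=3
step 0: (13, 1)  from 13·(1,0) + (0,1)
step 1: (40, 3)  from 3·(13,1) + (1,0)
step 2: (53, 4)  from 1·(40,3) + (13,1)
step 3: (199, 15)  from 3·(53,4) + (40,3)
(x₁, y₁) = (199, 15);  199² − 176·15² = 1 ✓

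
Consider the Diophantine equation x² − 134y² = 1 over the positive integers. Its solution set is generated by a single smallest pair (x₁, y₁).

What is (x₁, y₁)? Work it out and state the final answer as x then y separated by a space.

√134 → a₀=11, period (1,1,2,1,3,…,1,1,22); ℓ=14 even so k=13
i=0: a=11 ⇒ p=11, q=1
i=1: a=1 ⇒ p=12, q=1
i=2: a=1 ⇒ p=23, q=2
i=3: a=2 ⇒ p=58, q=5
i=4: a=1 ⇒ p=81, q=7
…
i=6: a=1 ⇒ p=382, q=33
i=7: a=10 ⇒ p=4121, q=356
i=8: a=1 ⇒ p=4503, q=389
…
i=12: a=1 ⇒ p=84029, q=7259
i=13: a=1 ⇒ p=145925, q=12606
(x₁, y₁) = (145925, 12606);  145925² − 134·12606² = 1 ✓

145925 12606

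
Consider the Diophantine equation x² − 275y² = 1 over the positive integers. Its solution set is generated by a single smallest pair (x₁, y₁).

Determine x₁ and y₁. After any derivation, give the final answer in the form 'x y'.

199 12

√275 → a₀=16, period (1,1,2,1,1,32); ℓ=6 even so k=5
a_0=16:  p_0=16·1+0=16,  q_0=16·0+1=1
…
a_2=1:  p_2=1·17+16=33,  q_2=1·1+1=2
…
a_4=1:  p_4=1·83+33=116,  q_4=1·5+2=7
a_5=1:  p_5=1·116+83=199,  q_5=1·7+5=12
→ (199, 12).  Check: 199²=39601, 275·12²=39600, difference 1.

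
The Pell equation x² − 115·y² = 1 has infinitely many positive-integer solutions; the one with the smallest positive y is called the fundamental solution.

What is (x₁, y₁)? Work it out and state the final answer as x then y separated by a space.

√115 → a₀=10, period (1,2,1,1,1,1,1,2,1,20); ℓ=10 even so k=9
k=0  a_k=10  p_k/q_k = 10/1
k=1  a_k=1  p_k/q_k = 11/1
…
k=3  a_k=1  p_k/q_k = 43/4
…
k=5  a_k=1  p_k/q_k = 118/11
k=6  a_k=1  p_k/q_k = 193/18
k=7  a_k=1  p_k/q_k = 311/29
k=8  a_k=2  p_k/q_k = 815/76
k=9  a_k=1  p_k/q_k = 1126/105
(x₁, y₁) = (1126, 105);  1126² − 115·105² = 1 ✓

1126 105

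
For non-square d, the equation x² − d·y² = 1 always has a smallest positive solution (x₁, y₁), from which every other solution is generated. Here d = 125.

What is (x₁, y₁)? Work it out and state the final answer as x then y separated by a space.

930249 83204

d=125: √d = [11; 5,1,1,5,22] (ℓ=5, odd), read p_9/q_9
step 0: (11, 1)  from 11·(1,0) + (0,1)
step 1: (56, 5)  from 5·(11,1) + (1,0)
step 2: (67, 6)  from 1·(56,5) + (11,1)
step 3: (123, 11)  from 1·(67,6) + (56,5)
step 4: (682, 61)  from 5·(123,11) + (67,6)
step 5: (15127, 1353)  from 22·(682,61) + (123,11)
step 6: (76317, 6826)  from 5·(15127,1353) + (682,61)
step 7: (91444, 8179)  from 1·(76317,6826) + (15127,1353)
step 8: (167761, 15005)  from 1·(91444,8179) + (76317,6826)
step 9: (930249, 83204)  from 5·(167761,15005) + (91444,8179)
fundamental: x₁=930249, y₁=83204  (since 865363202001 − 125·6922905616 = 1)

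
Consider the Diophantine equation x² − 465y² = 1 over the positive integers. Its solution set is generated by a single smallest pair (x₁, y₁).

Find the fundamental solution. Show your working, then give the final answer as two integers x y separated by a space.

15871 736

d=465: √d = [21; 1,1,3,2,2,2,3,1,1,42] (ℓ=10, even), read p_9/q_9
k=0  a_k=21  p_k/q_k = 21/1
k=1  a_k=1  p_k/q_k = 22/1
k=2  a_k=1  p_k/q_k = 43/2
…
k=4  a_k=2  p_k/q_k = 345/16
…
k=6  a_k=2  p_k/q_k = 2027/94
k=7  a_k=3  p_k/q_k = 6922/321
k=8  a_k=1  p_k/q_k = 8949/415
k=9  a_k=1  p_k/q_k = 15871/736
fundamental: x₁=15871, y₁=736  (since 251888641 − 465·541696 = 1)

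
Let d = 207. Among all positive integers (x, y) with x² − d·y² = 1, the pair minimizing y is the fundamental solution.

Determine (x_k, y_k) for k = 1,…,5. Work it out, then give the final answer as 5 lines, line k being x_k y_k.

√207 → a₀=14, period (2,1,1,2,1,1,2,28); ℓ=8 even so k=7
i=0: a=14 ⇒ p=14, q=1
…
i=2: a=1 ⇒ p=43, q=3
i=3: a=1 ⇒ p=72, q=5
…
i=5: a=1 ⇒ p=259, q=18
i=6: a=1 ⇒ p=446, q=31
i=7: a=2 ⇒ p=1151, q=80
fundamental: x₁=1151, y₁=80  (since 1324801 − 207·6400 = 1)
k=2:  x_2 = 1151·1151+207·80·80 = 2649601,  y_2 = 1151·80+80·1151 = 184160
k=3:  x_3 = 1151·2649601+207·80·184160 = 6099380351,  y_3 = 1151·184160+80·2649601 = 423936240
k=4:  x_4 = 1151·6099380351+207·80·423936240 = 14040770918401,  y_4 = 1151·423936240+80·6099380351 = 975901040320
k=5:  x_5 = 1151·14040770918401+207·80·975901040320 = 32321848554778751,  y_5 = 1151·975901040320+80·14040770918401 = 2246523770880400

1151 80
2649601 184160
6099380351 423936240
14040770918401 975901040320
32321848554778751 2246523770880400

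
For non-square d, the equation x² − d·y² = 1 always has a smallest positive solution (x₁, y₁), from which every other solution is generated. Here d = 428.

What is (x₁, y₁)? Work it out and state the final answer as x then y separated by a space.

1850887 89466

d=428: √d = [20; 1,2,4,1,5,10,5,1,4,2,1,40] (ℓ=12, even), read p_11/q_11
k=0  a_k=20  p_k/q_k = 20/1
…
k=4  a_k=1  p_k/q_k = 331/16
…
k=6  a_k=10  p_k/q_k = 19571/946
k=7  a_k=5  p_k/q_k = 99779/4823
…
k=10  a_k=2  p_k/q_k = 1273708/61567
k=11  a_k=1  p_k/q_k = 1850887/89466
fundamental: x₁=1850887, y₁=89466  (since 3425782686769 − 428·8004165156 = 1)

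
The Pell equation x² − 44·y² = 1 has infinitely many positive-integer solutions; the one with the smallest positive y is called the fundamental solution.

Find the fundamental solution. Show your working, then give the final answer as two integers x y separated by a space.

199 30

√44 → a₀=6, period (1,1,1,2,1,1,1,12); ℓ=8 even so k=7
a_0=6:  p_0=6·1+0=6,  q_0=6·0+1=1
…
a_3=1:  p_3=1·13+7=20,  q_3=1·2+1=3
a_4=2:  p_4=2·20+13=53,  q_4=2·3+2=8
a_5=1:  p_5=1·53+20=73,  q_5=1·8+3=11
a_6=1:  p_6=1·73+53=126,  q_6=1·11+8=19
a_7=1:  p_7=1·126+73=199,  q_7=1·19+11=30
fundamental: x₁=199, y₁=30  (since 39601 − 44·900 = 1)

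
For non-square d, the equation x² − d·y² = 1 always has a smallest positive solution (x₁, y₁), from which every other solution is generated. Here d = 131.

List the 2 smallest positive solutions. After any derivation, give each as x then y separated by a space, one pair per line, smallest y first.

√131 → a₀=11, period (2,4,11,4,2,22); ℓ=6 even so k=5
k=0  a_k=11  p_k/q_k = 11/1
…
k=4  a_k=4  p_k/q_k = 4727/413
k=5  a_k=2  p_k/q_k = 10610/927
(x₁, y₁) = (10610, 927);  10610² − 131·927² = 1 ✓
k=2:  x_2 = 10610·10610+131·927·927 = 225144199,  y_2 = 10610·927+927·10610 = 19670940

10610 927
225144199 19670940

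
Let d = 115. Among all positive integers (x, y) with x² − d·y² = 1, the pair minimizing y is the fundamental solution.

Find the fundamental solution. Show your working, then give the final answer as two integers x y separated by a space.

1126 105

√115 → a₀=10, period (1,2,1,1,1,1,1,2,1,20); ℓ=10 even so k=9
i=0: a=10 ⇒ p=10, q=1
i=1: a=1 ⇒ p=11, q=1
i=2: a=2 ⇒ p=32, q=3
…
i=4: a=1 ⇒ p=75, q=7
…
i=6: a=1 ⇒ p=193, q=18
i=7: a=1 ⇒ p=311, q=29
i=8: a=2 ⇒ p=815, q=76
i=9: a=1 ⇒ p=1126, q=105
(x₁, y₁) = (1126, 105);  1126² − 115·105² = 1 ✓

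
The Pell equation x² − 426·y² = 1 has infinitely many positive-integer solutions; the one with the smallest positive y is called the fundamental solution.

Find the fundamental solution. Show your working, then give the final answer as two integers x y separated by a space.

88751 4300

√426 = [20; 1,1,1,3,2,6,2,3,1,1,1,40, …], period ℓ=12 (even) → k=11
k=0  a_k=20  p_k/q_k = 20/1
…
k=2  a_k=1  p_k/q_k = 41/2
…
k=6  a_k=6  p_k/q_k = 3323/161
…
k=10  a_k=1  p_k/q_k = 56780/2751
k=11  a_k=1  p_k/q_k = 88751/4300
fundamental: x₁=88751, y₁=4300  (since 7876740001 − 426·18490000 = 1)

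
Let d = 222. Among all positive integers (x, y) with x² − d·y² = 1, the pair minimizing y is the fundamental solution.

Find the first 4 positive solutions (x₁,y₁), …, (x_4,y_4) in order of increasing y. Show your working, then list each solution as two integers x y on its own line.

√222 = [14; 1,8,1,28, …], period ℓ=4 (even) → k=3
a_0=14:  p_0=14·1+0=14,  q_0=14·0+1=1
a_1=1:  p_1=1·14+1=15,  q_1=1·1+0=1
a_2=8:  p_2=8·15+14=134,  q_2=8·1+1=9
a_3=1:  p_3=1·134+15=149,  q_3=1·9+1=10
fundamental: x₁=149, y₁=10  (since 22201 − 222·100 = 1)
(149+10√222)^2 = 44401 + 2980√222
(149+10√222)^3 = 13231349 + 888030√222
(149+10√222)^4 = 3942897601 + 264629960√222

149 10
44401 2980
13231349 888030
3942897601 264629960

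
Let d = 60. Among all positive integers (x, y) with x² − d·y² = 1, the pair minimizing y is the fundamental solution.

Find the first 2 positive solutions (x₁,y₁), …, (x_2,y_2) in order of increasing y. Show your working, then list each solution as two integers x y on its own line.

31 4
1921 248

√60 = [7; 1,2,1,14, …], period ℓ=4 (even) → k=3
step 0: (7, 1)  from 7·(1,0) + (0,1)
step 1: (8, 1)  from 1·(7,1) + (1,0)
step 2: (23, 3)  from 2·(8,1) + (7,1)
step 3: (31, 4)  from 1·(23,3) + (8,1)
(x₁, y₁) = (31, 4);  31² − 60·4² = 1 ✓
n=2: (31,4)∘(31,4) = (31·31+60·4·4, 31·4+4·31) = (1921,248)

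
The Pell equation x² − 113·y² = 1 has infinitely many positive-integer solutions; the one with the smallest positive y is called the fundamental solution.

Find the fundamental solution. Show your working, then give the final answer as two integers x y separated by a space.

1204353 113296

√113 → a₀=10, period (1,1,1,2,2,1,1,1,20); ℓ=9 odd so k=17
a_0=10:  p_0=10·1+0=10,  q_0=10·0+1=1
a_1=1:  p_1=1·10+1=11,  q_1=1·1+0=1
…
a_3=1:  p_3=1·21+11=32,  q_3=1·2+1=3
a_4=2:  p_4=2·32+21=85,  q_4=2·3+2=8
a_5=2:  p_5=2·85+32=202,  q_5=2·8+3=19
a_6=1:  p_6=1·202+85=287,  q_6=1·19+8=27
…
a_8=1:  p_8=1·489+287=776,  q_8=1·46+27=73
a_9=20:  p_9=20·776+489=16009,  q_9=20·73+46=1506
a_10=1:  p_10=1·16009+776=16785,  q_10=1·1506+73=1579
…
a_12=1:  p_12=1·32794+16785=49579,  q_12=1·3085+1579=4664
a_13=2:  p_13=2·49579+32794=131952,  q_13=2·4664+3085=12413
a_14=2:  p_14=2·131952+49579=313483,  q_14=2·12413+4664=29490
…
a_16=1:  p_16=1·445435+313483=758918,  q_16=1·41903+29490=71393
a_17=1:  p_17=1·758918+445435=1204353,  q_17=1·71393+41903=113296
→ (1204353, 113296).  Check: 1204353²=1450466148609, 113·113296²=1450466148608, difference 1.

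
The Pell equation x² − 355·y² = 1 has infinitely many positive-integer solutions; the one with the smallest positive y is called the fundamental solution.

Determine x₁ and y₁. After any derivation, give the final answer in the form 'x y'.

954809 50676

[18; 1,5,3,3,1,6,1,3,3,5,1,36] for √355; ℓ=12 ⇒ convergent index 11
k=0  a_k=18  p_k/q_k = 18/1
…
k=2  a_k=5  p_k/q_k = 113/6
k=3  a_k=3  p_k/q_k = 358/19
k=4  a_k=3  p_k/q_k = 1187/63
k=5  a_k=1  p_k/q_k = 1545/82
…
k=8  a_k=3  p_k/q_k = 46463/2466
…
k=10  a_k=5  p_k/q_k = 803418/42641
k=11  a_k=1  p_k/q_k = 954809/50676
fundamental: x₁=954809, y₁=50676  (since 911660226481 − 355·2568056976 = 1)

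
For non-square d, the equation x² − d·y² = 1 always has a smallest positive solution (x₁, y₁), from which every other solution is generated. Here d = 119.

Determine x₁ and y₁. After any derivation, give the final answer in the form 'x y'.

d=119: √d = [10; 1,9,1,20] (ℓ=4, even), read p_3/q_3
step 0: (10, 1)  from 10·(1,0) + (0,1)
step 1: (11, 1)  from 1·(10,1) + (1,0)
step 2: (109, 10)  from 9·(11,1) + (10,1)
step 3: (120, 11)  from 1·(109,10) + (11,1)
(x₁, y₁) = (120, 11);  120² − 119·11² = 1 ✓

120 11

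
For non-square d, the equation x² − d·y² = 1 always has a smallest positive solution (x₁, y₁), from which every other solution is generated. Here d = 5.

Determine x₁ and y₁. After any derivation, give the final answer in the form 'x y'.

9 4

√5 = [2; 4, …], period ℓ=1 (odd) → k=1
k=0  a_k=2  p_k/q_k = 2/1
k=1  a_k=4  p_k/q_k = 9/4
→ (9, 4).  Check: 9²=81, 5·4²=80, difference 1.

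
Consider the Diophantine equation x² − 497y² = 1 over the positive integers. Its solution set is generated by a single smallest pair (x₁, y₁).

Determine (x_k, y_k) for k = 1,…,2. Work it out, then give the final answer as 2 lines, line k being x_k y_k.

1201887 53912
2889064721537 129592263888

√497 → a₀=22, period (3,2,2,5,6,5,2,2,3,44); ℓ=10 even so k=9
step 0: (22, 1)  from 22·(1,0) + (0,1)
…
step 2: (156, 7)  from 2·(67,3) + (22,1)
…
step 4: (2051, 92)  from 5·(379,17) + (156,7)
…
step 8: (352750, 15823)  from 2·(143637,6443) + (65476,2937)
step 9: (1201887, 53912)  from 3·(352750,15823) + (143637,6443)
→ (1201887, 53912).  Check: 1201887²=1444532360769, 497·53912²=1444532360768, difference 1.
k=2:  x_2 = 1201887·1201887+497·53912·53912 = 2889064721537,  y_2 = 1201887·53912+53912·1201887 = 129592263888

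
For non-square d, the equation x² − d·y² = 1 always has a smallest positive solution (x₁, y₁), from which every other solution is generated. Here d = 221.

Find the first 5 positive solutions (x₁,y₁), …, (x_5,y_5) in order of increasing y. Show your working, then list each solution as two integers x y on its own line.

[14; 1,6,2,6,1,28] for √221; ℓ=6 ⇒ convergent index 5
step 0: (14, 1)  from 14·(1,0) + (0,1)
…
step 4: (1442, 97)  from 6·(223,15) + (104,7)
step 5: (1665, 112)  from 1·(1442,97) + (223,15)
(x₁, y₁) = (1665, 112);  1665² − 221·112² = 1 ✓
n=2: (1665,112)∘(1665,112) = (1665·1665+221·112·112, 1665·112+112·1665) = (5544449,372960)
n=3: (5544449,372960)∘(1665,112) = (1665·5544449+221·112·372960, 1665·372960+112·5544449) = (18463013505,1241956688)
n=4: (18463013505,1241956688)∘(1665,112) = (1665·18463013505+221·112·1241956688, 1665·1241956688+112·18463013505) = (61481829427201,4135715398080)
n=5: (61481829427201,4135715398080)∘(1665,112) = (1665·61481829427201+221·112·4135715398080, 1665·4135715398080+112·61481829427201) = (204734473529565825,13771931033649712)

1665 112
5544449 372960
18463013505 1241956688
61481829427201 4135715398080
204734473529565825 13771931033649712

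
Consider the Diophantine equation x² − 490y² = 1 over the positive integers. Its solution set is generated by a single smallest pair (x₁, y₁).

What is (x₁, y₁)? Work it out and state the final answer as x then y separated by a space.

√490 = [22; 7,2,1,4,4,4,1,2,7,44, …], period ℓ=10 (even) → k=9
a_0=22:  p_0=22·1+0=22,  q_0=22·0+1=1
…
a_3=1:  p_3=1·332+155=487,  q_3=1·15+7=22
a_4=4:  p_4=4·487+332=2280,  q_4=4·22+15=103
…
a_6=4:  p_6=4·9607+2280=40708,  q_6=4·434+103=1839
…
a_8=2:  p_8=2·50315+40708=141338,  q_8=2·2273+1839=6385
a_9=7:  p_9=7·141338+50315=1039681,  q_9=7·6385+2273=46968
(x₁, y₁) = (1039681, 46968);  1039681² − 490·46968² = 1 ✓

1039681 46968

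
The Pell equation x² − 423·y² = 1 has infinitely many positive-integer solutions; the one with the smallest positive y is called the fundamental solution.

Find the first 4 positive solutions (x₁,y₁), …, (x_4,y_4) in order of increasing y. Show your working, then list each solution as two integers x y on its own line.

4607 224
42448897 2063936
391124132351 19017106080
3603817713033217 175223613357184

d=423: √d = [20; 1,1,3,4,3,1,1,40] (ℓ=8, even), read p_7/q_7
k=0  a_k=20  p_k/q_k = 20/1
…
k=6  a_k=1  p_k/q_k = 2612/127
k=7  a_k=1  p_k/q_k = 4607/224
→ (4607, 224).  Check: 4607²=21224449, 423·224²=21224448, difference 1.
n=2: (4607,224)∘(4607,224) = (4607·4607+423·224·224, 4607·224+224·4607) = (42448897,2063936)
n=3: (42448897,2063936)∘(4607,224) = (4607·42448897+423·224·2063936, 4607·2063936+224·42448897) = (391124132351,19017106080)
n=4: (391124132351,19017106080)∘(4607,224) = (4607·391124132351+423·224·19017106080, 4607·19017106080+224·391124132351) = (3603817713033217,175223613357184)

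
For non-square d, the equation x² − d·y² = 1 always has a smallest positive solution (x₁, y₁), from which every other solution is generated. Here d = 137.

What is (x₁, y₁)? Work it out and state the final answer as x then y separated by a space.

6083073 519712

√137 = [11; 1,2,2,1,1,2,2,1,22, …], period ℓ=9 (odd) → k=17
a_0=11:  p_0=11·1+0=11,  q_0=11·0+1=1
a_1=1:  p_1=1·11+1=12,  q_1=1·1+0=1
…
a_4=1:  p_4=1·82+35=117,  q_4=1·7+3=10
a_5=1:  p_5=1·117+82=199,  q_5=1·10+7=17
a_6=2:  p_6=2·199+117=515,  q_6=2·17+10=44
…
a_8=1:  p_8=1·1229+515=1744,  q_8=1·105+44=149
a_9=22:  p_9=22·1744+1229=39597,  q_9=22·149+105=3383
a_10=1:  p_10=1·39597+1744=41341,  q_10=1·3383+149=3532
a_11=2:  p_11=2·41341+39597=122279,  q_11=2·3532+3383=10447
a_12=2:  p_12=2·122279+41341=285899,  q_12=2·10447+3532=24426
a_13=1:  p_13=1·285899+122279=408178,  q_13=1·24426+10447=34873
a_14=1:  p_14=1·408178+285899=694077,  q_14=1·34873+24426=59299
a_15=2:  p_15=2·694077+408178=1796332,  q_15=2·59299+34873=153471
a_16=2:  p_16=2·1796332+694077=4286741,  q_16=2·153471+59299=366241
a_17=1:  p_17=1·4286741+1796332=6083073,  q_17=1·366241+153471=519712
fundamental: x₁=6083073, y₁=519712  (since 37003777123329 − 137·270100562944 = 1)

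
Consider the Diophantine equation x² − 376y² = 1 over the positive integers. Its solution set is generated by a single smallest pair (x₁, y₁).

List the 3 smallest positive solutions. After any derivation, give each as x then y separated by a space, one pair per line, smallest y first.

d=376: √d = [19; 2,1,1,3,1,…,1,2,38] (ℓ=16, even), read p_15/q_15
step 0: (19, 1)  from 19·(1,0) + (0,1)
step 1: (39, 2)  from 2·(19,1) + (1,0)
…
step 5: (446, 23)  from 1·(349,18) + (97,5)
step 6: (1241, 64)  from 2·(446,23) + (349,18)
…
step 8: (12953, 668)  from 4·(2928,151) + (1241,64)
step 9: (28834, 1487)  from 2·(12953,668) + (2928,151)
…
step 12: (368986, 19029)  from 3·(99455,5129) + (70621,3642)
step 13: (468441, 24158)  from 1·(368986,19029) + (99455,5129)
step 14: (837427, 43187)  from 1·(468441,24158) + (368986,19029)
step 15: (2143295, 110532)  from 2·(837427,43187) + (468441,24158)
(x₁, y₁) = (2143295, 110532);  2143295² − 376·110532² = 1 ✓
n=2: (2143295,110532)∘(2143295,110532) = (2143295·2143295+376·110532·110532, 2143295·110532+110532·2143295) = (9187426914049,473805365880)
n=3: (9187426914049,473805365880)∘(2143295,110532) = (2143295·9187426914049+376·110532·473805365880, 2143295·473805365880+110532·9187426914049) = (39382732335491159615,2031009343327438668)

2143295 110532
9187426914049 473805365880
39382732335491159615 2031009343327438668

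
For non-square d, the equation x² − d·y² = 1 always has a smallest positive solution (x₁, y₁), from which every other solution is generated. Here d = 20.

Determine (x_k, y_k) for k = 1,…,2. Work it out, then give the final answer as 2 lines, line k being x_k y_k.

9 2
161 36

d=20: √d = [4; 2,8] (ℓ=2, even), read p_1/q_1
step 0: (4, 1)  from 4·(1,0) + (0,1)
step 1: (9, 2)  from 2·(4,1) + (1,0)
(x₁, y₁) = (9, 2);  9² − 20·2² = 1 ✓
k=2:  x_2 = 9·9+20·2·2 = 161,  y_2 = 9·2+2·9 = 36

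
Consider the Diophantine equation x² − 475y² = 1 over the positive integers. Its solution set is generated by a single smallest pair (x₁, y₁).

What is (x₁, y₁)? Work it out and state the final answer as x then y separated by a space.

57799 2652

[21; 1,3,1,6,2,6,1,3,1,42] for √475; ℓ=10 ⇒ convergent index 9
a_0=21:  p_0=21·1+0=21,  q_0=21·0+1=1
…
a_5=2:  p_5=2·741+109=1591,  q_5=2·34+5=73
…
a_7=1:  p_7=1·10287+1591=11878,  q_7=1·472+73=545
a_8=3:  p_8=3·11878+10287=45921,  q_8=3·545+472=2107
a_9=1:  p_9=1·45921+11878=57799,  q_9=1·2107+545=2652
→ (57799, 2652).  Check: 57799²=3340724401, 475·2652²=3340724400, difference 1.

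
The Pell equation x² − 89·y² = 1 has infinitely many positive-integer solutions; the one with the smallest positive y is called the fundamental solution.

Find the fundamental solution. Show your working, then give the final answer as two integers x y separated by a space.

500001 53000

d=89: √d = [9; 2,3,3,2,18] (ℓ=5, odd), read p_9/q_9
i=0: a=9 ⇒ p=9, q=1
i=1: a=2 ⇒ p=19, q=2
…
i=3: a=3 ⇒ p=217, q=23
…
i=5: a=18 ⇒ p=9217, q=977
…
i=8: a=3 ⇒ p=216991, q=23001
i=9: a=2 ⇒ p=500001, q=53000
fundamental: x₁=500001, y₁=53000  (since 250001000001 − 89·2809000000 = 1)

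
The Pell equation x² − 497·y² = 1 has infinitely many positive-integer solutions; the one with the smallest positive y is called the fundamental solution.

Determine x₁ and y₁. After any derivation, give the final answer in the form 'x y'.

1201887 53912

d=497: √d = [22; 3,2,2,5,6,5,2,2,3,44] (ℓ=10, even), read p_9/q_9
a_0=22:  p_0=22·1+0=22,  q_0=22·0+1=1
a_1=3:  p_1=3·22+1=67,  q_1=3·1+0=3
…
a_8=2:  p_8=2·143637+65476=352750,  q_8=2·6443+2937=15823
a_9=3:  p_9=3·352750+143637=1201887,  q_9=3·15823+6443=53912
→ (1201887, 53912).  Check: 1201887²=1444532360769, 497·53912²=1444532360768, difference 1.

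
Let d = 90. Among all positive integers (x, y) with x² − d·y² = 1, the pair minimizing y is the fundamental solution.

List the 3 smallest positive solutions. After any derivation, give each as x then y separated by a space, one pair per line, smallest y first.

19 2
721 76
27379 2886

√90 → a₀=9, period (2,18); ℓ=2 even so k=1
step 0: (9, 1)  from 9·(1,0) + (0,1)
step 1: (19, 2)  from 2·(9,1) + (1,0)
fundamental: x₁=19, y₁=2  (since 361 − 90·4 = 1)
k=2:  x_2 = 19·19+90·2·2 = 721,  y_2 = 19·2+2·19 = 76
k=3:  x_3 = 19·721+90·2·76 = 27379,  y_3 = 19·76+2·721 = 2886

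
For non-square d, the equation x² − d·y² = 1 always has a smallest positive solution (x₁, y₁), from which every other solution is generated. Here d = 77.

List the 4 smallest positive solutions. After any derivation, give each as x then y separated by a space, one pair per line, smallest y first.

[8; 1,3,2,3,1,16] for √77; ℓ=6 ⇒ convergent index 5
step 0: (8, 1)  from 8·(1,0) + (0,1)
step 1: (9, 1)  from 1·(8,1) + (1,0)
…
step 3: (79, 9)  from 2·(35,4) + (9,1)
step 4: (272, 31)  from 3·(79,9) + (35,4)
step 5: (351, 40)  from 1·(272,31) + (79,9)
→ (351, 40).  Check: 351²=123201, 77·40²=123200, difference 1.
(351+40√77)^2 = 246401 + 28080√77
(351+40√77)^3 = 172973151 + 19712120√77
(351+40√77)^4 = 121426905601 + 13837880160√77

351 40
246401 28080
172973151 19712120
121426905601 13837880160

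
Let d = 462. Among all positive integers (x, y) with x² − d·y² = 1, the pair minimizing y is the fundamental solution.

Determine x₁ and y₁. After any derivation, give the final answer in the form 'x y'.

43 2

d=462: √d = [21; 2,42] (ℓ=2, even), read p_1/q_1
k=0  a_k=21  p_k/q_k = 21/1
k=1  a_k=2  p_k/q_k = 43/2
(x₁, y₁) = (43, 2);  43² − 462·2² = 1 ✓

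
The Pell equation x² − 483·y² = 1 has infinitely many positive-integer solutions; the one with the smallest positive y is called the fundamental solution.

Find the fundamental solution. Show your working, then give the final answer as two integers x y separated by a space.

d=483: √d = [21; 1,42] (ℓ=2, even), read p_1/q_1
i=0: a=21 ⇒ p=21, q=1
i=1: a=1 ⇒ p=22, q=1
→ (22, 1).  Check: 22²=484, 483·1²=483, difference 1.

22 1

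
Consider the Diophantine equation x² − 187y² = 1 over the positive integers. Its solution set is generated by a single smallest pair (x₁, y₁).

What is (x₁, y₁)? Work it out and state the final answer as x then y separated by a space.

[13; 1,2,13,2,1,26] for √187; ℓ=6 ⇒ convergent index 5
a_0=13:  p_0=13·1+0=13,  q_0=13·0+1=1
a_1=1:  p_1=1·13+1=14,  q_1=1·1+0=1
a_2=2:  p_2=2·14+13=41,  q_2=2·1+1=3
a_3=13:  p_3=13·41+14=547,  q_3=13·3+1=40
a_4=2:  p_4=2·547+41=1135,  q_4=2·40+3=83
a_5=1:  p_5=1·1135+547=1682,  q_5=1·83+40=123
fundamental: x₁=1682, y₁=123  (since 2829124 − 187·15129 = 1)

1682 123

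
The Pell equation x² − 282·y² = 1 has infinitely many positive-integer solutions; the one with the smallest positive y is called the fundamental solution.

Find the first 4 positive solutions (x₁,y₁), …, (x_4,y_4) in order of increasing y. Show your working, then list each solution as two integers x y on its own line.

2351 140
11054401 658280
51977791151 3095232420
244399562937601 14553782180560

√282 → a₀=16, period (1,3,1,4,1,3,1,32); ℓ=8 even so k=7
i=0: a=16 ⇒ p=16, q=1
…
i=2: a=3 ⇒ p=67, q=4
…
i=5: a=1 ⇒ p=487, q=29
i=6: a=3 ⇒ p=1864, q=111
i=7: a=1 ⇒ p=2351, q=140
(x₁, y₁) = (2351, 140);  2351² − 282·140² = 1 ✓
(2351+140√282)^2 = 11054401 + 658280√282
(2351+140√282)^3 = 51977791151 + 3095232420√282
(2351+140√282)^4 = 244399562937601 + 14553782180560√282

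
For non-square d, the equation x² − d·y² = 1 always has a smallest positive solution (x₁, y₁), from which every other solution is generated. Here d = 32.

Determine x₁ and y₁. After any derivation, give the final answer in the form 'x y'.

17 3

d=32: √d = [5; 1,1,1,10] (ℓ=4, even), read p_3/q_3
i=0: a=5 ⇒ p=5, q=1
i=1: a=1 ⇒ p=6, q=1
i=2: a=1 ⇒ p=11, q=2
i=3: a=1 ⇒ p=17, q=3
(x₁, y₁) = (17, 3);  17² − 32·3² = 1 ✓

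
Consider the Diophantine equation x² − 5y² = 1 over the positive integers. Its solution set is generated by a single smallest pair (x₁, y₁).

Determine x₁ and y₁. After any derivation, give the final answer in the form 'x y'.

9 4

d=5: √d = [2; 4] (ℓ=1, odd), read p_1/q_1
step 0: (2, 1)  from 2·(1,0) + (0,1)
step 1: (9, 4)  from 4·(2,1) + (1,0)
fundamental: x₁=9, y₁=4  (since 81 − 5·16 = 1)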